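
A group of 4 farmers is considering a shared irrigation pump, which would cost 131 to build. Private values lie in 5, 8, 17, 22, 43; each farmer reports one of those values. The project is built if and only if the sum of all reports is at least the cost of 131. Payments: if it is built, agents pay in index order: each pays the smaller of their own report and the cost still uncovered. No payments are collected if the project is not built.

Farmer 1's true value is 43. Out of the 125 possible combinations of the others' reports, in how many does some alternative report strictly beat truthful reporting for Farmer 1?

1

Others report (43, 43, 43): truth gives 0; report 5 gives 38 > 0. Violating.
Others report (5, 5, 5): truth gives 0; no alternative beats it.
Others report (5, 5, 8): truth gives 0; no alternative beats it.
(Checking all 125 profiles: 1 has a profitable deviation, 124 do not.)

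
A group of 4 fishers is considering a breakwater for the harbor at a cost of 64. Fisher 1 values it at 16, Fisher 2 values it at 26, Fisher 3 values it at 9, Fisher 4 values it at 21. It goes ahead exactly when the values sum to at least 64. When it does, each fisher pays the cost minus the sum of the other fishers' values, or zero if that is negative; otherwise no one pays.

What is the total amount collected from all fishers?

40

Total value 72 ≥ cost 64, so it is built.
Fisher 1: others sum to 56; max(0, 64 - 56) = 8.
Fisher 2: others sum to 46; max(0, 64 - 46) = 18.
Fisher 3: others sum to 63; max(0, 64 - 63) = 1.
Fisher 4: others sum to 51; max(0, 64 - 51) = 13.
Total collected = 8 + 18 + 1 + 13 = 40.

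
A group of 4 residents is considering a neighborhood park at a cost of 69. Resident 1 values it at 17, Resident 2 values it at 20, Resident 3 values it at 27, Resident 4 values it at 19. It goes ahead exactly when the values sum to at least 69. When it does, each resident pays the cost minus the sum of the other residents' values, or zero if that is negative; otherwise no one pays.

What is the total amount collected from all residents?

27

Total value 83 ≥ cost 69, so it is built.
Resident 1: others sum to 66; max(0, 69 - 66) = 3.
Resident 2: others sum to 63; max(0, 69 - 63) = 6.
Resident 3: others sum to 56; max(0, 69 - 56) = 13.
Resident 4: others sum to 64; max(0, 69 - 64) = 5.
Total collected = 3 + 6 + 13 + 5 = 27.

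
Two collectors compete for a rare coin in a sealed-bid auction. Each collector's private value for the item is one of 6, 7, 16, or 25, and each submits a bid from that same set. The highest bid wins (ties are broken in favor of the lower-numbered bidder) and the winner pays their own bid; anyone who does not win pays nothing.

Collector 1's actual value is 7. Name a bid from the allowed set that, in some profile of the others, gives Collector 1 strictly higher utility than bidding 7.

6

Suppose Collector 2 bids 6.
Bid 7: wins, pays 7, utility 7 - 7 = 0.
Bid 6: wins, pays 6, utility 7 - 6 = 1.
So bidding 6 beats truth here (1 > 0).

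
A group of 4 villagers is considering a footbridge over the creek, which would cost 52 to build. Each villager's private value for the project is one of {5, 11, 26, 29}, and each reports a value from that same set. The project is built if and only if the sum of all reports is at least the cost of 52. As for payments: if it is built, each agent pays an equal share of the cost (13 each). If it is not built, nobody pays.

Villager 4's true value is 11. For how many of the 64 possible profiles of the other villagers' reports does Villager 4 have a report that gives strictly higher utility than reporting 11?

Others report (5, 11, 26): truth gives -2; report 5 gives 0 > -2. Violating.
Others report (5, 11, 29): truth gives -2; report 5 gives 0 > -2. Violating.
Others report (5, 26, 11): truth gives -2; report 5 gives 0 > -2. Violating.
Others report (5, 29, 11): truth gives -2; report 5 gives 0 > -2. Violating.
Others report (5, 5, 5): truth gives 0; no alternative beats it.
Others report (5, 5, 11): truth gives 0; no alternative beats it.
(Checking all 64 profiles: 12 have a profitable deviation, 52 do not.)

12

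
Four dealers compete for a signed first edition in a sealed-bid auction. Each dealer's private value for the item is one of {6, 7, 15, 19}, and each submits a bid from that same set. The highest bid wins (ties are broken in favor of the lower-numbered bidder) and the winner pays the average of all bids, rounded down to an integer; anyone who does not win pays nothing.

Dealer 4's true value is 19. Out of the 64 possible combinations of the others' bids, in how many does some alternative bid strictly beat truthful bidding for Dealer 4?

Others bid (6, 6, 6): truth gives 10; bid 7 gives 13 > 10. Violating.
Others bid (6, 6, 7): truth gives 10; bid 15 gives 11 > 10. Violating.
Others bid (6, 7, 6): truth gives 10; bid 15 gives 11 > 10. Violating.
Others bid (6, 7, 7): truth gives 10; bid 15 gives 11 > 10. Violating.
Others bid (6, 6, 15): truth gives 8; no alternative beats it.
Others bid (6, 6, 19): truth gives 0; no alternative beats it.
(Checking all 64 profiles: 8 have a profitable deviation, 56 do not.)

8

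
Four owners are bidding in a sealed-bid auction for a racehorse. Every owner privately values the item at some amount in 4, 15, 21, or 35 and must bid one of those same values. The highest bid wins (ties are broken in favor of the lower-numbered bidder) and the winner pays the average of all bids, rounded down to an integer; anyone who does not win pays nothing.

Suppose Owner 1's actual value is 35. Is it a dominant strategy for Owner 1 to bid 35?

No

Consider the case where Owner 2 bids 4, Owner 3 bids 4 and Owner 4 bids 4.
Truthful bid 35: wins, pays 11, utility 35 - 11 = 24.
Bid 4 instead: wins, pays 4, utility 35 - 4 = 31.
Since 31 > 24, bidding 4 is strictly better here, so truthful bidding is not dominant.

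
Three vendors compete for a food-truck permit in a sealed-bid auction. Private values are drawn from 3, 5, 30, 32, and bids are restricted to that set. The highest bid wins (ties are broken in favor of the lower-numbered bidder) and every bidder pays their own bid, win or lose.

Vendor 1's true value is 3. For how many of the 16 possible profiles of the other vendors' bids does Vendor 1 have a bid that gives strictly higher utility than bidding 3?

Others bid (3, 5): truth gives -3; bid 5 gives -2 > -3. Violating.
Others bid (5, 3): truth gives -3; bid 5 gives -2 > -3. Violating.
Others bid (5, 5): truth gives -3; bid 5 gives -2 > -3. Violating.
Others bid (3, 3): truth gives 0; no alternative beats it.
Others bid (3, 30): truth gives -3; no alternative beats it.
(Checking all 16 profiles: 3 have a profitable deviation, 13 do not.)

3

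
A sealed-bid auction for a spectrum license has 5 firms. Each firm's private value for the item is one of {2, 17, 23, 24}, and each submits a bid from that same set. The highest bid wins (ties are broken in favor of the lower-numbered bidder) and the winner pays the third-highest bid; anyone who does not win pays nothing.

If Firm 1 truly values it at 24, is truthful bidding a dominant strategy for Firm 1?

Check each profile of the others' bids and compare truth against every alternative bid.
Others bid (2, 2, 2, 24): truth gives 22, best alternative gives 0.
Others bid (2, 2, 24, 2): truth gives 22, best alternative gives 0.
Others bid (2, 24, 2, 2): truth gives 22, best alternative gives 0.
Others bid (24, 2, 2, 2): truth gives 22, best alternative gives 0.
Others bid (2, 2, 17, 24): truth gives 7, best alternative gives 0.
Others bid (2, 2, 24, 17): truth gives 7, best alternative gives 0.
(Remaining 250 profiles checked similarly; truth is weakly best in each.)
In every case the truthful bid is at least as good as any alternative, so it is a dominant strategy.

Yes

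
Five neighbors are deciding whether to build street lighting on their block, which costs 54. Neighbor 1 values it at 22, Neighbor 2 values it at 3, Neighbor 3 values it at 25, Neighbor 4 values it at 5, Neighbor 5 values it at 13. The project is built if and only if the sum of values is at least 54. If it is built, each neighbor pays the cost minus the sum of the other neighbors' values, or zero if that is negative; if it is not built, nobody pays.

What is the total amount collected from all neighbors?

19

Total value 68 ≥ cost 54, so it is built.
Neighbor 1: others sum to 46; max(0, 54 - 46) = 8.
Neighbor 2: others sum to 65; max(0, 54 - 65) = 0.
Neighbor 3: others sum to 43; max(0, 54 - 43) = 11.
Neighbor 4: others sum to 63; max(0, 54 - 63) = 0.
Neighbor 5: others sum to 55; max(0, 54 - 55) = 0.
Total collected = 8 + 0 + 11 + 0 + 0 = 19.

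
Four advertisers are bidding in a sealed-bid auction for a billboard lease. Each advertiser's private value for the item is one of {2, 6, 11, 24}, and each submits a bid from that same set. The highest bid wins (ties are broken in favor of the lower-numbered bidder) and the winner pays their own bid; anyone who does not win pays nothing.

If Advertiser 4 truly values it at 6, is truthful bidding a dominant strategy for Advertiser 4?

Check each profile of the others' bids and compare truth against every alternative bid.
Others bid (2, 2, 2): truth gives 0, best alternative gives 0.
Others bid (2, 2, 6): truth gives 0, best alternative gives 0.
Others bid (2, 2, 11): truth gives 0, best alternative gives 0.
Others bid (2, 2, 24): truth gives 0, best alternative gives 0.
Others bid (2, 6, 2): truth gives 0, best alternative gives 0.
Others bid (2, 6, 6): truth gives 0, best alternative gives 0.
(Remaining 58 profiles checked similarly; truth is weakly best in each.)
In every case the truthful bid is at least as good as any alternative, so it is a dominant strategy.

Yes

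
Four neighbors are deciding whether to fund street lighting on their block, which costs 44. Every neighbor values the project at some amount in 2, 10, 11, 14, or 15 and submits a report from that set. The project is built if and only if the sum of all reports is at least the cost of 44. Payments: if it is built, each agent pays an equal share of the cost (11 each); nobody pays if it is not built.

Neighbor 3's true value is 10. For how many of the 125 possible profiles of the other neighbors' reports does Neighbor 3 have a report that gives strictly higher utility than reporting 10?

48

Others report (10, 10, 14): truth gives -1; report 2 gives 0 > -1. Violating.
Others report (10, 10, 15): truth gives -1; report 2 gives 0 > -1. Violating.
Others report (10, 11, 14): truth gives -1; report 2 gives 0 > -1. Violating.
Others report (10, 11, 15): truth gives -1; report 2 gives 0 > -1. Violating.
Others report (2, 2, 2): truth gives 0; no alternative beats it.
Others report (2, 2, 10): truth gives 0; no alternative beats it.
(Checking all 125 profiles: 48 have a profitable deviation, 77 do not.)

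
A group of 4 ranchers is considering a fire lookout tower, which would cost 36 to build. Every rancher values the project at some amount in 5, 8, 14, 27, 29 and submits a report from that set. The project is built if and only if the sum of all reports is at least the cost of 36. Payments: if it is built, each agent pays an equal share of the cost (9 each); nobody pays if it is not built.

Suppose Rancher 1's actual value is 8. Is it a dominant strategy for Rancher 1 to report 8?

Consider the case where Rancher 2 reports 8, Rancher 3 reports 8 and Rancher 4 reports 14.
Truthful report 8: project built, pays 9, utility 8 - 9 = -1.
Report 5 instead: project not built, utility 0.
Since 0 > -1, reporting 5 is strictly better here, so truthful reporting is not dominant.

No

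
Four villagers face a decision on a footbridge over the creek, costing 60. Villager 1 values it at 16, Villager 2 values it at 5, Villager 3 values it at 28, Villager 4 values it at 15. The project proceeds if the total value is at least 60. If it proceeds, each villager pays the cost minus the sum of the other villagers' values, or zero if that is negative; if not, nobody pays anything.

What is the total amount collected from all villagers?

Total value 64 ≥ cost 60, so it is built.
Villager 1: others sum to 48; max(0, 60 - 48) = 12.
Villager 2: others sum to 59; max(0, 60 - 59) = 1.
Villager 3: others sum to 36; max(0, 60 - 36) = 24.
Villager 4: others sum to 49; max(0, 60 - 49) = 11.
Total collected = 12 + 1 + 24 + 11 = 48.

48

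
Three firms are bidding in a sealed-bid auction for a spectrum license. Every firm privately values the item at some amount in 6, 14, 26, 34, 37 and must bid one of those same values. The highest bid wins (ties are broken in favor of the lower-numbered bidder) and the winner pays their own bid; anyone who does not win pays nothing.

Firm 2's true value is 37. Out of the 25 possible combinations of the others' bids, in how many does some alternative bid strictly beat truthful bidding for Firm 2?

Others bid (6, 6): truth gives 0; bid 14 gives 23 > 0. Violating.
Others bid (6, 14): truth gives 0; bid 14 gives 23 > 0. Violating.
Others bid (6, 26): truth gives 0; bid 26 gives 11 > 0. Violating.
Others bid (6, 34): truth gives 0; bid 34 gives 3 > 0. Violating.
Others bid (6, 37): truth gives 0; no alternative beats it.
Others bid (14, 37): truth gives 0; no alternative beats it.
(Checking all 25 profiles: 12 have a profitable deviation, 13 do not.)

12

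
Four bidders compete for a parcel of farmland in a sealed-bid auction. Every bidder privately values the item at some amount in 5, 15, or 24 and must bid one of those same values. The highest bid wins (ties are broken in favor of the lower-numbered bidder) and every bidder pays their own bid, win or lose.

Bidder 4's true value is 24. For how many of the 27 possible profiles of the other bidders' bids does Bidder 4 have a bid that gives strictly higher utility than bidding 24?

20

Others bid (5, 5, 5): truth gives 0; bid 15 gives 9 > 0. Violating.
Others bid (5, 5, 24): truth gives -24; bid 5 gives -5 > -24. Violating.
Others bid (5, 15, 24): truth gives -24; bid 5 gives -5 > -24. Violating.
Others bid (5, 24, 5): truth gives -24; bid 5 gives -5 > -24. Violating.
Others bid (5, 5, 15): truth gives 0; no alternative beats it.
Others bid (5, 15, 5): truth gives 0; no alternative beats it.
(Checking all 27 profiles: 20 have a profitable deviation, 7 do not.)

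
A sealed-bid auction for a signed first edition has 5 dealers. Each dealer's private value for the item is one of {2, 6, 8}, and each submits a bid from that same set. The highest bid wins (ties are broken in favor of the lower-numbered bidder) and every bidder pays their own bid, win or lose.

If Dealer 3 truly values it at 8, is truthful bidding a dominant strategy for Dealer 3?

Consider the case where Dealer 1 bids 2, Dealer 2 bids 2, Dealer 4 bids 2 and Dealer 5 bids 2.
Truthful bid 8: wins, pays 8, utility 8 - 8 = 0.
Bid 6 instead: wins, pays 6, utility 8 - 6 = 2.
Since 2 > 0, bidding 6 is strictly better here, so truthful bidding is not dominant.

No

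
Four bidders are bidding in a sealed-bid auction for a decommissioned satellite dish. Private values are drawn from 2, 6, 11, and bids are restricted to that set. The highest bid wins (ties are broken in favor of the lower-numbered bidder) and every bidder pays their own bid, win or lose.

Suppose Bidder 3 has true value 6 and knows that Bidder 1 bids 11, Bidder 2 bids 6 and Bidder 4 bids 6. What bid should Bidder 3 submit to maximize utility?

2

Bid 2: loses but pays 2, utility -2.
Bid 6: loses but pays 6, utility -6.
Bid 11: loses but pays 11, utility -11.
The best choice is 2 with utility -2.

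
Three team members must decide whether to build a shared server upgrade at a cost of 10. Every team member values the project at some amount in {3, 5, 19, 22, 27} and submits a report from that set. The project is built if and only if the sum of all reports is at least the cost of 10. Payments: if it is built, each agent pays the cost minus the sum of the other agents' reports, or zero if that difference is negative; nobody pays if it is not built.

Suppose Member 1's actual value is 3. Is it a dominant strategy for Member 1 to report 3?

Yes

Check each profile of the others' reports and compare truth against every alternative report.
Others report (3, 3): truth gives 0, best alternative gives -1.
Others report (3, 19): truth gives 3, best alternative gives 3.
Others report (3, 22): truth gives 3, best alternative gives 3.
Others report (3, 27): truth gives 3, best alternative gives 3.
Others report (5, 5): truth gives 3, best alternative gives 3.
Others report (5, 19): truth gives 3, best alternative gives 3.
(Remaining 19 profiles checked similarly; truth is weakly best in each.)
In every case the truthful report is at least as good as any alternative, so it is a dominant strategy.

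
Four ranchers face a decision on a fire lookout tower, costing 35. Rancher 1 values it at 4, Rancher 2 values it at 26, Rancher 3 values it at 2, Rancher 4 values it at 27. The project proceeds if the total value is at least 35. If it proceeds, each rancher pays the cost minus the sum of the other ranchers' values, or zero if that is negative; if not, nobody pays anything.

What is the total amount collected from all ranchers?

Total value 59 ≥ cost 35, so it is built.
Rancher 1: others sum to 55; max(0, 35 - 55) = 0.
Rancher 2: others sum to 33; max(0, 35 - 33) = 2.
Rancher 3: others sum to 57; max(0, 35 - 57) = 0.
Rancher 4: others sum to 32; max(0, 35 - 32) = 3.
Total collected = 0 + 2 + 0 + 3 = 5.

5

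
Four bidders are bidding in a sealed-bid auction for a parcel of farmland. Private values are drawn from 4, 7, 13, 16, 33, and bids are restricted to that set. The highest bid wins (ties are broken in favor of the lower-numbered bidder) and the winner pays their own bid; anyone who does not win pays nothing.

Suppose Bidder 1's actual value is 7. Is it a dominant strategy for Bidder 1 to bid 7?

No

Consider the case where Bidder 2 bids 4, Bidder 3 bids 4 and Bidder 4 bids 4.
Truthful bid 7: wins, pays 7, utility 7 - 7 = 0.
Bid 4 instead: wins, pays 4, utility 7 - 4 = 3.
Since 3 > 0, bidding 4 is strictly better here, so truthful bidding is not dominant.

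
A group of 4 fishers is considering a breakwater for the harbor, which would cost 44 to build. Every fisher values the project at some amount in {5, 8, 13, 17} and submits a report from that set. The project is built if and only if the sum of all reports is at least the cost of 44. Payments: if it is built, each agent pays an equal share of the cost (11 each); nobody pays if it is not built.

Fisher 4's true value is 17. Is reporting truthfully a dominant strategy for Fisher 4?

Check each profile of the others' reports and compare truth against every alternative report.
Others report (5, 5, 17): truth gives 6, best alternative gives 0.
Others report (5, 8, 17): truth gives 6, best alternative gives 0.
Others report (5, 17, 5): truth gives 6, best alternative gives 0.
Others report (5, 17, 8): truth gives 6, best alternative gives 0.
Others report (8, 5, 17): truth gives 6, best alternative gives 0.
Others report (8, 8, 13): truth gives 6, best alternative gives 0.
(Remaining 58 profiles checked similarly; truth is weakly best in each.)
In every case the truthful report is at least as good as any alternative, so it is a dominant strategy.

Yes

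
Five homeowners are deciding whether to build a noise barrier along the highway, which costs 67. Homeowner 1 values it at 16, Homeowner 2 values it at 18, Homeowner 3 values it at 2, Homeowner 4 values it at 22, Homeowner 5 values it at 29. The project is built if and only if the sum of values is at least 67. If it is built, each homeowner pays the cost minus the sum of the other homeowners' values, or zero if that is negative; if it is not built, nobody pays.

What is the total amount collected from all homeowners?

Total value 87 ≥ cost 67, so it is built.
Homeowner 1: others sum to 71; max(0, 67 - 71) = 0.
Homeowner 2: others sum to 69; max(0, 67 - 69) = 0.
Homeowner 3: others sum to 85; max(0, 67 - 85) = 0.
Homeowner 4: others sum to 65; max(0, 67 - 65) = 2.
Homeowner 5: others sum to 58; max(0, 67 - 58) = 9.
Total collected = 0 + 0 + 0 + 2 + 9 = 11.

11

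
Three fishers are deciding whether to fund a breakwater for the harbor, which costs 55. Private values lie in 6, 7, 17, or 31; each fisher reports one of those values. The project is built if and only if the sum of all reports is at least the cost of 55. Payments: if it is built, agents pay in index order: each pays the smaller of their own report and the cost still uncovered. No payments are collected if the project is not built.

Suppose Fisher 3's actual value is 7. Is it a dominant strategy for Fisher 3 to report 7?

Yes

Check each profile of the others' reports and compare truth against every alternative report.
Others report (31, 31): truth gives 7, best alternative gives 7.
Others report (6, 6): truth gives 0, best alternative gives 0.
Others report (6, 7): truth gives 0, best alternative gives 0.
Others report (6, 17): truth gives 0, best alternative gives 0.
Others report (6, 31): truth gives 0, best alternative gives 0.
Others report (7, 6): truth gives 0, best alternative gives 0.
(Remaining 10 profiles checked similarly; truth is weakly best in each.)
In every case the truthful report is at least as good as any alternative, so it is a dominant strategy.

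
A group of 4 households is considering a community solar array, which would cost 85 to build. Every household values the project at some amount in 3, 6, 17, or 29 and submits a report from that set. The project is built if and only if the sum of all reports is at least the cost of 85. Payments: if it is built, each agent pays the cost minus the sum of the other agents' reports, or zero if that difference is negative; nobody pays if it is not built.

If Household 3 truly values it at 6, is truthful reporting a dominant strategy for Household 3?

Yes

Check each profile of the others' reports and compare truth against every alternative report.
Others report (29, 29, 29): truth gives 6, best alternative gives 6.
Others report (3, 3, 3): truth gives 0, best alternative gives 0.
Others report (3, 3, 6): truth gives 0, best alternative gives 0.
Others report (3, 3, 17): truth gives 0, best alternative gives 0.
Others report (3, 3, 29): truth gives 0, best alternative gives 0.
Others report (3, 6, 3): truth gives 0, best alternative gives 0.
(Remaining 58 profiles checked similarly; truth is weakly best in each.)
In every case the truthful report is at least as good as any alternative, so it is a dominant strategy.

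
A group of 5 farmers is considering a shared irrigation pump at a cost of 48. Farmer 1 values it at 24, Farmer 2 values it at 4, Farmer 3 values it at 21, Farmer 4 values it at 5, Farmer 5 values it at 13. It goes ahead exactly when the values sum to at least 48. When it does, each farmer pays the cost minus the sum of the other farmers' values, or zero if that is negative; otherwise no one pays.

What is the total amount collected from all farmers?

Total value 67 ≥ cost 48, so it is built.
Farmer 1: others sum to 43; max(0, 48 - 43) = 5.
Farmer 2: others sum to 63; max(0, 48 - 63) = 0.
Farmer 3: others sum to 46; max(0, 48 - 46) = 2.
Farmer 4: others sum to 62; max(0, 48 - 62) = 0.
Farmer 5: others sum to 54; max(0, 48 - 54) = 0.
Total collected = 5 + 0 + 2 + 0 + 0 = 7.

7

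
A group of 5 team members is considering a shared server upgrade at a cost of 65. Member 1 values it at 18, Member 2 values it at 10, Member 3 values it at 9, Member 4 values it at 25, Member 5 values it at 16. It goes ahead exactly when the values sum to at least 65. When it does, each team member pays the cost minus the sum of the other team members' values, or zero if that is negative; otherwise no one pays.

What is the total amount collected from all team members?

Total value 78 ≥ cost 65, so it is built.
Member 1: others sum to 60; max(0, 65 - 60) = 5.
Member 2: others sum to 68; max(0, 65 - 68) = 0.
Member 3: others sum to 69; max(0, 65 - 69) = 0.
Member 4: others sum to 53; max(0, 65 - 53) = 12.
Member 5: others sum to 62; max(0, 65 - 62) = 3.
Total collected = 5 + 0 + 0 + 12 + 3 = 20.

20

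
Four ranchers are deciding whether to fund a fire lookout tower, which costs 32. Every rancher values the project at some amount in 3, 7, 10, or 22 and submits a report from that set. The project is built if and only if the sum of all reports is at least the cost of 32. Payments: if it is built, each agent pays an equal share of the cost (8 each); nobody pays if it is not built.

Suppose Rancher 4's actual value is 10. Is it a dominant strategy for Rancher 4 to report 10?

No

Consider the case where Rancher 1 reports 3, Rancher 2 reports 3 and Rancher 3 reports 7.
Truthful report 10: project not built, utility 0.
Report 22 instead: project built, pays 8, utility 10 - 8 = 2.
Since 2 > 0, reporting 22 is strictly better here, so truthful reporting is not dominant.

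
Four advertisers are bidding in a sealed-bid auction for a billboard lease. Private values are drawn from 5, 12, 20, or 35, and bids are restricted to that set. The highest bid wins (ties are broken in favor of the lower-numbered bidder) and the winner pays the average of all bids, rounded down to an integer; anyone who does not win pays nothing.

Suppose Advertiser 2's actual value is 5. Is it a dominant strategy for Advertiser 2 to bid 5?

Yes

Check each profile of the others' bids and compare truth against every alternative bid.
Others bid (5, 12, 12): truth gives 0, best alternative gives -5.
Others bid (5, 5, 12): truth gives 0, best alternative gives -3.
Others bid (5, 12, 5): truth gives 0, best alternative gives -3.
Others bid (5, 5, 5): truth gives 0, best alternative gives -1.
Others bid (5, 5, 20): truth gives 0, best alternative gives 0.
Others bid (5, 5, 35): truth gives 0, best alternative gives 0.
(Remaining 58 profiles checked similarly; truth is weakly best in each.)
In every case the truthful bid is at least as good as any alternative, so it is a dominant strategy.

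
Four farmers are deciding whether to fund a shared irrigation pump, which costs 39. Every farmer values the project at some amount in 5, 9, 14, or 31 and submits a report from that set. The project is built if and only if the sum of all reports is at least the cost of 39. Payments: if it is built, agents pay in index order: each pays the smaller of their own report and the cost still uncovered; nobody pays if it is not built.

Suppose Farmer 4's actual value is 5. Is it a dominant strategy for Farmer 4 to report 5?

Check each profile of the others' reports and compare truth against every alternative report.
Others report (9, 9, 14): truth gives 0, best alternative gives -2.
Others report (9, 14, 9): truth gives 0, best alternative gives -2.
Others report (14, 9, 9): truth gives 0, best alternative gives -2.
Others report (5, 14, 14): truth gives 0, best alternative gives -1.
Others report (14, 5, 14): truth gives 0, best alternative gives -1.
Others report (14, 14, 5): truth gives 0, best alternative gives -1.
(Remaining 58 profiles checked similarly; truth is weakly best in each.)
In every case the truthful report is at least as good as any alternative, so it is a dominant strategy.

Yes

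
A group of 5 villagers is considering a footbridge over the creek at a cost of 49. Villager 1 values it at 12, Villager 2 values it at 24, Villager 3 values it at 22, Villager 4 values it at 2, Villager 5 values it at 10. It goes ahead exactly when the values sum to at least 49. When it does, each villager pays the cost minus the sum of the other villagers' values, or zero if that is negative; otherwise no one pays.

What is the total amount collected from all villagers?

4

Total value 70 ≥ cost 49, so it is built.
Villager 1: others sum to 58; max(0, 49 - 58) = 0.
Villager 2: others sum to 46; max(0, 49 - 46) = 3.
Villager 3: others sum to 48; max(0, 49 - 48) = 1.
Villager 4: others sum to 68; max(0, 49 - 68) = 0.
Villager 5: others sum to 60; max(0, 49 - 60) = 0.
Total collected = 0 + 3 + 1 + 0 + 0 = 4.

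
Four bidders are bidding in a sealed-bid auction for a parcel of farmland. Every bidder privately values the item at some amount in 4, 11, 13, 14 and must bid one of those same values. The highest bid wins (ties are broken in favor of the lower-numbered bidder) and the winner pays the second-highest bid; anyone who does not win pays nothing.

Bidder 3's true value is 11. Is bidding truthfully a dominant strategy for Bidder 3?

Yes

Check each profile of the others' bids and compare truth against every alternative bid.
Others bid (4, 4, 4): truth gives 7, best alternative gives 7.
Others bid (4, 4, 11): truth gives 0, best alternative gives 0.
Others bid (4, 4, 13): truth gives 0, best alternative gives 0.
Others bid (4, 4, 14): truth gives 0, best alternative gives 0.
Others bid (4, 11, 4): truth gives 0, best alternative gives 0.
Others bid (4, 11, 11): truth gives 0, best alternative gives 0.
(Remaining 58 profiles checked similarly; truth is weakly best in each.)
In every case the truthful bid is at least as good as any alternative, so it is a dominant strategy.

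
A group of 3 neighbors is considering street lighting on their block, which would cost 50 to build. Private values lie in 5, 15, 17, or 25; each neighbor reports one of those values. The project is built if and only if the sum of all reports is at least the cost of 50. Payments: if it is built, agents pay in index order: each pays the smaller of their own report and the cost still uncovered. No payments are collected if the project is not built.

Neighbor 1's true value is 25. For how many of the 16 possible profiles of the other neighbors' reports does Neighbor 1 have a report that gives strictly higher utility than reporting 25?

Others report (15, 25): truth gives 0; report 15 gives 10 > 0. Violating.
Others report (17, 17): truth gives 0; report 17 gives 8 > 0. Violating.
Others report (17, 25): truth gives 0; report 15 gives 10 > 0. Violating.
Others report (25, 15): truth gives 0; report 15 gives 10 > 0. Violating.
Others report (5, 5): truth gives 0; no alternative beats it.
Others report (5, 15): truth gives 0; no alternative beats it.
(Checking all 16 profiles: 6 have a profitable deviation, 10 do not.)

6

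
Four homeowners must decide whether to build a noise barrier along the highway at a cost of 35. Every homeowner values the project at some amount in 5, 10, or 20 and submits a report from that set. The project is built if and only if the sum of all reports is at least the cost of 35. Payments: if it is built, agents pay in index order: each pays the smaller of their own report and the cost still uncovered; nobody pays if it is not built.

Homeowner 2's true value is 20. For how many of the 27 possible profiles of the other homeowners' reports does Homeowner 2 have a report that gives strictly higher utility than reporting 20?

Others report (5, 5, 20): truth gives 0; report 5 gives 15 > 0. Violating.
Others report (5, 10, 10): truth gives 0; report 10 gives 10 > 0. Violating.
Others report (5, 10, 20): truth gives 0; report 5 gives 15 > 0. Violating.
Others report (5, 20, 5): truth gives 0; report 5 gives 15 > 0. Violating.
Others report (5, 5, 5): truth gives 0; no alternative beats it.
Others report (5, 5, 10): truth gives 0; no alternative beats it.
(Checking all 27 profiles: 23 have a profitable deviation, 4 do not.)

23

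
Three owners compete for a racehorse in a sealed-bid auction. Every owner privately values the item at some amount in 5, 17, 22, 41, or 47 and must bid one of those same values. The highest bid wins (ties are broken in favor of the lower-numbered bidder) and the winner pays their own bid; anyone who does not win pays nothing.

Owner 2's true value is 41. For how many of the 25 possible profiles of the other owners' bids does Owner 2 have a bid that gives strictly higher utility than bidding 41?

6

Others bid (5, 5): truth gives 0; bid 17 gives 24 > 0. Violating.
Others bid (5, 17): truth gives 0; bid 17 gives 24 > 0. Violating.
Others bid (5, 22): truth gives 0; bid 22 gives 19 > 0. Violating.
Others bid (17, 5): truth gives 0; bid 22 gives 19 > 0. Violating.
Others bid (5, 41): truth gives 0; no alternative beats it.
Others bid (5, 47): truth gives 0; no alternative beats it.
(Checking all 25 profiles: 6 have a profitable deviation, 19 do not.)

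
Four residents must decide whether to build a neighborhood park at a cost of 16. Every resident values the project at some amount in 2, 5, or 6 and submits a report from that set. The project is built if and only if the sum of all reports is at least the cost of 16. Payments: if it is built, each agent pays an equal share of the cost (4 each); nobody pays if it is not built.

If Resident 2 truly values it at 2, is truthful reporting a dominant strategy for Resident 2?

Yes

Check each profile of the others' reports and compare truth against every alternative report.
Others report (2, 5, 5): truth gives 0, best alternative gives -2.
Others report (2, 5, 6): truth gives 0, best alternative gives -2.
Others report (2, 6, 5): truth gives 0, best alternative gives -2.
Others report (5, 2, 5): truth gives 0, best alternative gives -2.
Others report (5, 2, 6): truth gives 0, best alternative gives -2.
Others report (5, 5, 2): truth gives 0, best alternative gives -2.
(Remaining 21 profiles checked similarly; truth is weakly best in each.)
In every case the truthful report is at least as good as any alternative, so it is a dominant strategy.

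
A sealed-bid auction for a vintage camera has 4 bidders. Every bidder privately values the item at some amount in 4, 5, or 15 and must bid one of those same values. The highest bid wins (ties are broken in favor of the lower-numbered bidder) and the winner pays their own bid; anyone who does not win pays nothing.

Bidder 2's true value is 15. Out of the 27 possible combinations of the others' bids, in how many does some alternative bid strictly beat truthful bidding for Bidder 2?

4

Others bid (4, 4, 4): truth gives 0; bid 5 gives 10 > 0. Violating.
Others bid (4, 4, 5): truth gives 0; bid 5 gives 10 > 0. Violating.
Others bid (4, 5, 4): truth gives 0; bid 5 gives 10 > 0. Violating.
Others bid (4, 5, 5): truth gives 0; bid 5 gives 10 > 0. Violating.
Others bid (4, 4, 15): truth gives 0; no alternative beats it.
Others bid (4, 5, 15): truth gives 0; no alternative beats it.
(Checking all 27 profiles: 4 have a profitable deviation, 23 do not.)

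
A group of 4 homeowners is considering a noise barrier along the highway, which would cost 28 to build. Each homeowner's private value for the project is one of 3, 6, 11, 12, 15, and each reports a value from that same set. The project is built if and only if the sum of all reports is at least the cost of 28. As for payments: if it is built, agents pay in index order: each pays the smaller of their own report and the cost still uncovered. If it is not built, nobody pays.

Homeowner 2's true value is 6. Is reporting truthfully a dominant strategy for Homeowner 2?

No

Consider the case where Homeowner 1 reports 3, Homeowner 3 reports 11 and Homeowner 4 reports 11.
Truthful report 6: project built, pays 6, utility 6 - 6 = 0.
Report 3 instead: project built, pays 3, utility 6 - 3 = 3.
Since 3 > 0, reporting 3 is strictly better here, so truthful reporting is not dominant.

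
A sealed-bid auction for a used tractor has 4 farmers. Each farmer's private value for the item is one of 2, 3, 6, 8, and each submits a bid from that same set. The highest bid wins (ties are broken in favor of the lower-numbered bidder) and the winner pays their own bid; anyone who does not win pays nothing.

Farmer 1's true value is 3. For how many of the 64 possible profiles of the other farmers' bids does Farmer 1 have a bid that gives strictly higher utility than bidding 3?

1

Others bid (2, 2, 2): truth gives 0; bid 2 gives 1 > 0. Violating.
Others bid (2, 2, 3): truth gives 0; no alternative beats it.
Others bid (2, 2, 6): truth gives 0; no alternative beats it.
(Checking all 64 profiles: 1 has a profitable deviation, 63 do not.)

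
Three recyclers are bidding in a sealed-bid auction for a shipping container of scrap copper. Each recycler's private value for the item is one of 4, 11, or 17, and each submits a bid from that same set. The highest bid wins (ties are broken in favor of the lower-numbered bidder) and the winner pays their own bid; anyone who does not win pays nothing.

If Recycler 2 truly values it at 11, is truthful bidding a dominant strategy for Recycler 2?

Yes

Check each profile of the others' bids and compare truth against every alternative bid.
Others bid (4, 4): truth gives 0, best alternative gives 0.
Others bid (4, 11): truth gives 0, best alternative gives 0.
Others bid (4, 17): truth gives 0, best alternative gives 0.
Others bid (11, 4): truth gives 0, best alternative gives 0.
Others bid (11, 11): truth gives 0, best alternative gives 0.
Others bid (11, 17): truth gives 0, best alternative gives 0.
(Remaining 3 profiles checked similarly; truth is weakly best in each.)
In every case the truthful bid is at least as good as any alternative, so it is a dominant strategy.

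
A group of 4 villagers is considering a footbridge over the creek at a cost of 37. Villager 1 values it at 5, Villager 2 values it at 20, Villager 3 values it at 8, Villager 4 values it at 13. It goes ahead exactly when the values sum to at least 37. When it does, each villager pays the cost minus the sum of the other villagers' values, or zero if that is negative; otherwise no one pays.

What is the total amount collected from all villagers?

Total value 46 ≥ cost 37, so it is built.
Villager 1: others sum to 41; max(0, 37 - 41) = 0.
Villager 2: others sum to 26; max(0, 37 - 26) = 11.
Villager 3: others sum to 38; max(0, 37 - 38) = 0.
Villager 4: others sum to 33; max(0, 37 - 33) = 4.
Total collected = 0 + 11 + 0 + 4 = 15.

15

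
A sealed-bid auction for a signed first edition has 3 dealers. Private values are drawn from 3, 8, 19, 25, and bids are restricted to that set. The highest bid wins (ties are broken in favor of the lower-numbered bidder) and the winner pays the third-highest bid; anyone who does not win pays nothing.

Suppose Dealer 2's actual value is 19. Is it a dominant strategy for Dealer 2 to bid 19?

Consider the case where Dealer 1 bids 3 and Dealer 3 bids 25.
Truthful bid 19: loses, pays 0, utility 0.
Bid 25 instead: wins, pays 3, utility 19 - 3 = 16.
Since 16 > 0, bidding 25 is strictly better here, so truthful bidding is not dominant.

No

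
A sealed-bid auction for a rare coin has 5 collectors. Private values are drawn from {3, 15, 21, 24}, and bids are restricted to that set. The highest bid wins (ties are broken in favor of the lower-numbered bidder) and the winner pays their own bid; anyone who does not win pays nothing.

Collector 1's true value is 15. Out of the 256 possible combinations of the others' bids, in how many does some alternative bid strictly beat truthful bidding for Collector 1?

1

Others bid (3, 3, 3, 3): truth gives 0; bid 3 gives 12 > 0. Violating.
Others bid (3, 3, 3, 15): truth gives 0; no alternative beats it.
Others bid (3, 3, 3, 21): truth gives 0; no alternative beats it.
(Checking all 256 profiles: 1 has a profitable deviation, 255 do not.)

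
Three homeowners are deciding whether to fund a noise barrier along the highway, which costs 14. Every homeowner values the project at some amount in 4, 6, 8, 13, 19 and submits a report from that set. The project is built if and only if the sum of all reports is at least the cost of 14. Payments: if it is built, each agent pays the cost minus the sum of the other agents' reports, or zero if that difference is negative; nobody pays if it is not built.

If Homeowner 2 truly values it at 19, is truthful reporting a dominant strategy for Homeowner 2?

Yes

Check each profile of the others' reports and compare truth against every alternative report.
Others report (4, 13): truth gives 19, best alternative gives 19.
Others report (4, 19): truth gives 19, best alternative gives 19.
Others report (6, 8): truth gives 19, best alternative gives 19.
Others report (6, 13): truth gives 19, best alternative gives 19.
Others report (6, 19): truth gives 19, best alternative gives 19.
Others report (8, 6): truth gives 19, best alternative gives 19.
(Remaining 19 profiles checked similarly; truth is weakly best in each.)
In every case the truthful report is at least as good as any alternative, so it is a dominant strategy.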